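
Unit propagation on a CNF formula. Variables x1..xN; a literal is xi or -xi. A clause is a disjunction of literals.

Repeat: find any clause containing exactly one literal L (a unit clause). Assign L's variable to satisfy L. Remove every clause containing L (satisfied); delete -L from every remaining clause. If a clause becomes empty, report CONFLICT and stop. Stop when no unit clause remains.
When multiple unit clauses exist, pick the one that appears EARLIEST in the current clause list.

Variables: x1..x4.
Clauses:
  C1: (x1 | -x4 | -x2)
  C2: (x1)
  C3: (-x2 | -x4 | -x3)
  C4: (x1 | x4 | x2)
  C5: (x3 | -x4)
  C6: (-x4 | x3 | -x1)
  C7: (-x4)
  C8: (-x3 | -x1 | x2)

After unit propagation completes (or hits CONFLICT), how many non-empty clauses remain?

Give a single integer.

unit clause [1] forces x1=T; simplify:
  drop -1 from [-4, 3, -1] -> [-4, 3]
  drop -1 from [-3, -1, 2] -> [-3, 2]
  satisfied 3 clause(s); 5 remain; assigned so far: [1]
unit clause [-4] forces x4=F; simplify:
  satisfied 4 clause(s); 1 remain; assigned so far: [1, 4]

Answer: 1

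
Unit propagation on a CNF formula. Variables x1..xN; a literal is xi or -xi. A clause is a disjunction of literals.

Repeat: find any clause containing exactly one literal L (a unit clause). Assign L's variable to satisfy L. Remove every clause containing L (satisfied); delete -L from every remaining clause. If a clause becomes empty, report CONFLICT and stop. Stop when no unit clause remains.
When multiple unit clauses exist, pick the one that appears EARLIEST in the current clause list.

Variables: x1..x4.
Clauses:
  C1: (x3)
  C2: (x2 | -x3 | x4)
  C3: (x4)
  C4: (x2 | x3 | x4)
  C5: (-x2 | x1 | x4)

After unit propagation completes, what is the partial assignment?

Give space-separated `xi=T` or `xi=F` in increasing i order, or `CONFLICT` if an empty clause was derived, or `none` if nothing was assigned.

unit clause [3] forces x3=T; simplify:
  drop -3 from [2, -3, 4] -> [2, 4]
  satisfied 2 clause(s); 3 remain; assigned so far: [3]
unit clause [4] forces x4=T; simplify:
  satisfied 3 clause(s); 0 remain; assigned so far: [3, 4]

Answer: x3=T x4=T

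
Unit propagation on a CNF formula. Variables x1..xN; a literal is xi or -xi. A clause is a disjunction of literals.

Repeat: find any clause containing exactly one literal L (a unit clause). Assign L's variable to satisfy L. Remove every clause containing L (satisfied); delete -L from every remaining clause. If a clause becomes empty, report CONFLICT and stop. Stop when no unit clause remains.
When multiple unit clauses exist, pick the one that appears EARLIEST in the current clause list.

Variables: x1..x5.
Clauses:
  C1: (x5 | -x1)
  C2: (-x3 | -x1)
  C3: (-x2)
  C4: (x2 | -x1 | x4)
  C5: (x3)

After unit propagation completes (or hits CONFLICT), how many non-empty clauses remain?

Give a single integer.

unit clause [-2] forces x2=F; simplify:
  drop 2 from [2, -1, 4] -> [-1, 4]
  satisfied 1 clause(s); 4 remain; assigned so far: [2]
unit clause [3] forces x3=T; simplify:
  drop -3 from [-3, -1] -> [-1]
  satisfied 1 clause(s); 3 remain; assigned so far: [2, 3]
unit clause [-1] forces x1=F; simplify:
  satisfied 3 clause(s); 0 remain; assigned so far: [1, 2, 3]

Answer: 0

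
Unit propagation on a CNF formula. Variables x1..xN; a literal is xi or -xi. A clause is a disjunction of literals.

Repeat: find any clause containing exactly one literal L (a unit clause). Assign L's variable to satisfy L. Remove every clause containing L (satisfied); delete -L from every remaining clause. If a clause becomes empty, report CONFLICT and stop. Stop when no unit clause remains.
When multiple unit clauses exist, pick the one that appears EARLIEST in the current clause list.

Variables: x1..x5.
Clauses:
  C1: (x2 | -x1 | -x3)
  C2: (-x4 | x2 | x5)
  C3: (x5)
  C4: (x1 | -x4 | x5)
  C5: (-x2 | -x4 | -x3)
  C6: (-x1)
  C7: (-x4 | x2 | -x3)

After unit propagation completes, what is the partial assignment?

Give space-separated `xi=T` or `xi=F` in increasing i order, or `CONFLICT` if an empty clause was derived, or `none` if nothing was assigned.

Answer: x1=F x5=T

Derivation:
unit clause [5] forces x5=T; simplify:
  satisfied 3 clause(s); 4 remain; assigned so far: [5]
unit clause [-1] forces x1=F; simplify:
  satisfied 2 clause(s); 2 remain; assigned so far: [1, 5]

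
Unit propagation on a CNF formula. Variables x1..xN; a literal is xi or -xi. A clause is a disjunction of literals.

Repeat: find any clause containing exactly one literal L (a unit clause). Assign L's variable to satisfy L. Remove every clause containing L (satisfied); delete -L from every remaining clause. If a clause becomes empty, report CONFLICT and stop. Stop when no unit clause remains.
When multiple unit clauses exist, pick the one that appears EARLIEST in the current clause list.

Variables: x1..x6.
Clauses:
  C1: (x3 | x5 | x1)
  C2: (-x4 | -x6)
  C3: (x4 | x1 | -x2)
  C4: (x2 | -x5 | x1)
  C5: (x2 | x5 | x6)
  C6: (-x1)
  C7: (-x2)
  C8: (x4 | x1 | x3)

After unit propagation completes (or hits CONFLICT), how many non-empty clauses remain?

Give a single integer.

unit clause [-1] forces x1=F; simplify:
  drop 1 from [3, 5, 1] -> [3, 5]
  drop 1 from [4, 1, -2] -> [4, -2]
  drop 1 from [2, -5, 1] -> [2, -5]
  drop 1 from [4, 1, 3] -> [4, 3]
  satisfied 1 clause(s); 7 remain; assigned so far: [1]
unit clause [-2] forces x2=F; simplify:
  drop 2 from [2, -5] -> [-5]
  drop 2 from [2, 5, 6] -> [5, 6]
  satisfied 2 clause(s); 5 remain; assigned so far: [1, 2]
unit clause [-5] forces x5=F; simplify:
  drop 5 from [3, 5] -> [3]
  drop 5 from [5, 6] -> [6]
  satisfied 1 clause(s); 4 remain; assigned so far: [1, 2, 5]
unit clause [3] forces x3=T; simplify:
  satisfied 2 clause(s); 2 remain; assigned so far: [1, 2, 3, 5]
unit clause [6] forces x6=T; simplify:
  drop -6 from [-4, -6] -> [-4]
  satisfied 1 clause(s); 1 remain; assigned so far: [1, 2, 3, 5, 6]
unit clause [-4] forces x4=F; simplify:
  satisfied 1 clause(s); 0 remain; assigned so far: [1, 2, 3, 4, 5, 6]

Answer: 0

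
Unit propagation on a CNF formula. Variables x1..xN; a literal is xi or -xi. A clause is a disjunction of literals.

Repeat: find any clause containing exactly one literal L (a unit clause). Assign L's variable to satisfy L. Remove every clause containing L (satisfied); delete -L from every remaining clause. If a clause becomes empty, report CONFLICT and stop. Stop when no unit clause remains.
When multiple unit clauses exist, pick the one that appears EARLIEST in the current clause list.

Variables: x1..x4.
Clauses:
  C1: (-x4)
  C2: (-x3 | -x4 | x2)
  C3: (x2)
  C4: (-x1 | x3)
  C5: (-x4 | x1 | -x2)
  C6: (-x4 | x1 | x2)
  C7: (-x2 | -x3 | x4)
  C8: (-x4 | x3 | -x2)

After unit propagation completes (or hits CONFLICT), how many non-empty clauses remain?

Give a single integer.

Answer: 0

Derivation:
unit clause [-4] forces x4=F; simplify:
  drop 4 from [-2, -3, 4] -> [-2, -3]
  satisfied 5 clause(s); 3 remain; assigned so far: [4]
unit clause [2] forces x2=T; simplify:
  drop -2 from [-2, -3] -> [-3]
  satisfied 1 clause(s); 2 remain; assigned so far: [2, 4]
unit clause [-3] forces x3=F; simplify:
  drop 3 from [-1, 3] -> [-1]
  satisfied 1 clause(s); 1 remain; assigned so far: [2, 3, 4]
unit clause [-1] forces x1=F; simplify:
  satisfied 1 clause(s); 0 remain; assigned so far: [1, 2, 3, 4]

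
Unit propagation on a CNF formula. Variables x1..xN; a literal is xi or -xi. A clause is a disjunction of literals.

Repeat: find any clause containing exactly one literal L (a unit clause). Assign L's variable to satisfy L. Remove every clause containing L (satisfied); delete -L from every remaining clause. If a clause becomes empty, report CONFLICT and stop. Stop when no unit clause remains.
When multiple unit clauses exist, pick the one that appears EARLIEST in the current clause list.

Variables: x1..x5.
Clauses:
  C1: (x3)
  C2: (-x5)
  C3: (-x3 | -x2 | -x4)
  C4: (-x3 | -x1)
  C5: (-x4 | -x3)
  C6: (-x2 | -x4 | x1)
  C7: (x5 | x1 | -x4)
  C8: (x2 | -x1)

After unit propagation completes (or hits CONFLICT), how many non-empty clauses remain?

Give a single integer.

Answer: 0

Derivation:
unit clause [3] forces x3=T; simplify:
  drop -3 from [-3, -2, -4] -> [-2, -4]
  drop -3 from [-3, -1] -> [-1]
  drop -3 from [-4, -3] -> [-4]
  satisfied 1 clause(s); 7 remain; assigned so far: [3]
unit clause [-5] forces x5=F; simplify:
  drop 5 from [5, 1, -4] -> [1, -4]
  satisfied 1 clause(s); 6 remain; assigned so far: [3, 5]
unit clause [-1] forces x1=F; simplify:
  drop 1 from [-2, -4, 1] -> [-2, -4]
  drop 1 from [1, -4] -> [-4]
  satisfied 2 clause(s); 4 remain; assigned so far: [1, 3, 5]
unit clause [-4] forces x4=F; simplify:
  satisfied 4 clause(s); 0 remain; assigned so far: [1, 3, 4, 5]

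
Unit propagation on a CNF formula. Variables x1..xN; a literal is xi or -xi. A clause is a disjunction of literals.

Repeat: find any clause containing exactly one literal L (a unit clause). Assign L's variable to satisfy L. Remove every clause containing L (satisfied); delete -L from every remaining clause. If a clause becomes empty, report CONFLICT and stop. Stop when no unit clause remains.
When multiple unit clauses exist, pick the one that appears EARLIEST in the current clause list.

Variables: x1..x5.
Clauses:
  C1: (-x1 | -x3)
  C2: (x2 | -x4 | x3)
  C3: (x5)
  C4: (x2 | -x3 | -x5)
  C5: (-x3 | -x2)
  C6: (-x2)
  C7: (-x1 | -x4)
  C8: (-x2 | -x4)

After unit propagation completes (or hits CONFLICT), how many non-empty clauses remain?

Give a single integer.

Answer: 0

Derivation:
unit clause [5] forces x5=T; simplify:
  drop -5 from [2, -3, -5] -> [2, -3]
  satisfied 1 clause(s); 7 remain; assigned so far: [5]
unit clause [-2] forces x2=F; simplify:
  drop 2 from [2, -4, 3] -> [-4, 3]
  drop 2 from [2, -3] -> [-3]
  satisfied 3 clause(s); 4 remain; assigned so far: [2, 5]
unit clause [-3] forces x3=F; simplify:
  drop 3 from [-4, 3] -> [-4]
  satisfied 2 clause(s); 2 remain; assigned so far: [2, 3, 5]
unit clause [-4] forces x4=F; simplify:
  satisfied 2 clause(s); 0 remain; assigned so far: [2, 3, 4, 5]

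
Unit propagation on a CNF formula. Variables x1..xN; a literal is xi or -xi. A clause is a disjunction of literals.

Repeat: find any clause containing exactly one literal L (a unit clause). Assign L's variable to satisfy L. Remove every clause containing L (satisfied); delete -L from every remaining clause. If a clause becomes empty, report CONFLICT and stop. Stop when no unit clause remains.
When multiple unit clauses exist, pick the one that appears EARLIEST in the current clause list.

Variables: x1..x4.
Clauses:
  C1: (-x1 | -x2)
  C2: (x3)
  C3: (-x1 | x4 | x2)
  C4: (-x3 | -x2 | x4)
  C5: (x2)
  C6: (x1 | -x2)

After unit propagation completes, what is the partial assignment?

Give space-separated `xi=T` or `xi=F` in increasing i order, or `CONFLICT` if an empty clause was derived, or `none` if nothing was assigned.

Answer: CONFLICT

Derivation:
unit clause [3] forces x3=T; simplify:
  drop -3 from [-3, -2, 4] -> [-2, 4]
  satisfied 1 clause(s); 5 remain; assigned so far: [3]
unit clause [2] forces x2=T; simplify:
  drop -2 from [-1, -2] -> [-1]
  drop -2 from [-2, 4] -> [4]
  drop -2 from [1, -2] -> [1]
  satisfied 2 clause(s); 3 remain; assigned so far: [2, 3]
unit clause [-1] forces x1=F; simplify:
  drop 1 from [1] -> [] (empty!)
  satisfied 1 clause(s); 2 remain; assigned so far: [1, 2, 3]
CONFLICT (empty clause)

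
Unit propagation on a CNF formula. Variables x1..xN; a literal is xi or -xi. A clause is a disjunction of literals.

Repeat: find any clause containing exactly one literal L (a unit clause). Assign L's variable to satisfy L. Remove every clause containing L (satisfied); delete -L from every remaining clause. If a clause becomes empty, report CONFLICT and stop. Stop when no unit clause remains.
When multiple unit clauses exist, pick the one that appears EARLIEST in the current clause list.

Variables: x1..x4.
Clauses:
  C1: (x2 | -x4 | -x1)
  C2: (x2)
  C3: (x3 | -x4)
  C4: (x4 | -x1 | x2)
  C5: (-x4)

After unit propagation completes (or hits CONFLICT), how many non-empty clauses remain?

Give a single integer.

Answer: 0

Derivation:
unit clause [2] forces x2=T; simplify:
  satisfied 3 clause(s); 2 remain; assigned so far: [2]
unit clause [-4] forces x4=F; simplify:
  satisfied 2 clause(s); 0 remain; assigned so far: [2, 4]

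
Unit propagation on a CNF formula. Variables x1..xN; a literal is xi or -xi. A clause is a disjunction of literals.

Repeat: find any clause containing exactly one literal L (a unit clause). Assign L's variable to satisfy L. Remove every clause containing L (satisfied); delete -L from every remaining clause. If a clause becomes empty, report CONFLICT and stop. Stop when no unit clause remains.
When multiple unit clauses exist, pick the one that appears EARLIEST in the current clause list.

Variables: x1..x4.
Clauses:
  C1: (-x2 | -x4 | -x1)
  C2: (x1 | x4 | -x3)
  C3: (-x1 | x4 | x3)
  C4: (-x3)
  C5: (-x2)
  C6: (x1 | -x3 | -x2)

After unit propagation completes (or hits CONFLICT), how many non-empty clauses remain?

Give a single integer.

Answer: 1

Derivation:
unit clause [-3] forces x3=F; simplify:
  drop 3 from [-1, 4, 3] -> [-1, 4]
  satisfied 3 clause(s); 3 remain; assigned so far: [3]
unit clause [-2] forces x2=F; simplify:
  satisfied 2 clause(s); 1 remain; assigned so far: [2, 3]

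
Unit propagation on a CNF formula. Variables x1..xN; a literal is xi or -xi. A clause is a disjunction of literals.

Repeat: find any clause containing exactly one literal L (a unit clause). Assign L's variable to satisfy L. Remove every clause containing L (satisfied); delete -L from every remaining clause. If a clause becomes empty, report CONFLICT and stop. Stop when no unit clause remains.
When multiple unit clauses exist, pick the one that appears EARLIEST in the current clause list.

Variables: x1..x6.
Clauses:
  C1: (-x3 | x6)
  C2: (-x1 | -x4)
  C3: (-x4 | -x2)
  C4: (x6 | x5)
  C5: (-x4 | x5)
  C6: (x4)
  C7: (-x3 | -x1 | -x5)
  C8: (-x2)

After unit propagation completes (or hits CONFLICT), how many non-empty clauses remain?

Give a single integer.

Answer: 1

Derivation:
unit clause [4] forces x4=T; simplify:
  drop -4 from [-1, -4] -> [-1]
  drop -4 from [-4, -2] -> [-2]
  drop -4 from [-4, 5] -> [5]
  satisfied 1 clause(s); 7 remain; assigned so far: [4]
unit clause [-1] forces x1=F; simplify:
  satisfied 2 clause(s); 5 remain; assigned so far: [1, 4]
unit clause [-2] forces x2=F; simplify:
  satisfied 2 clause(s); 3 remain; assigned so far: [1, 2, 4]
unit clause [5] forces x5=T; simplify:
  satisfied 2 clause(s); 1 remain; assigned so far: [1, 2, 4, 5]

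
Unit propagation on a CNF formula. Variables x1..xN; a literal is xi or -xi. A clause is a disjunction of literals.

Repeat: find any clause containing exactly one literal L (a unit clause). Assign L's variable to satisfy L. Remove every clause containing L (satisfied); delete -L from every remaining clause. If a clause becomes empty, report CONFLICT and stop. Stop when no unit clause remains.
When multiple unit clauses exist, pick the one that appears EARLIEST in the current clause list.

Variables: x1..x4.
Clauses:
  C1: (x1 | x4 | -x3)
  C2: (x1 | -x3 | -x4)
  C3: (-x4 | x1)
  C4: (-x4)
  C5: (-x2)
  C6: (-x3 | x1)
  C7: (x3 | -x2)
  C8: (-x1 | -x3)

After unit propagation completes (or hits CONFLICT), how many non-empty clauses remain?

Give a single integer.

unit clause [-4] forces x4=F; simplify:
  drop 4 from [1, 4, -3] -> [1, -3]
  satisfied 3 clause(s); 5 remain; assigned so far: [4]
unit clause [-2] forces x2=F; simplify:
  satisfied 2 clause(s); 3 remain; assigned so far: [2, 4]

Answer: 3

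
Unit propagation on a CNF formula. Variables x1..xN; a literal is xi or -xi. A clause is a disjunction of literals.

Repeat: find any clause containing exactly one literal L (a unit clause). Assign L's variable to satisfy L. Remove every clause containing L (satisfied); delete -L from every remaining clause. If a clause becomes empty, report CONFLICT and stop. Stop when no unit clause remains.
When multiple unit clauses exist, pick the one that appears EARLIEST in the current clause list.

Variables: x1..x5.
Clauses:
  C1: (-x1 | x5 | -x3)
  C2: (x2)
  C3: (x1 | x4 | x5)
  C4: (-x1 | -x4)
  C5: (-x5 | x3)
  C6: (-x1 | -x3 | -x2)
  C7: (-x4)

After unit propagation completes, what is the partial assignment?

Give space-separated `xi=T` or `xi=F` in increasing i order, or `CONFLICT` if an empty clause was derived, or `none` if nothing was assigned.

unit clause [2] forces x2=T; simplify:
  drop -2 from [-1, -3, -2] -> [-1, -3]
  satisfied 1 clause(s); 6 remain; assigned so far: [2]
unit clause [-4] forces x4=F; simplify:
  drop 4 from [1, 4, 5] -> [1, 5]
  satisfied 2 clause(s); 4 remain; assigned so far: [2, 4]

Answer: x2=T x4=F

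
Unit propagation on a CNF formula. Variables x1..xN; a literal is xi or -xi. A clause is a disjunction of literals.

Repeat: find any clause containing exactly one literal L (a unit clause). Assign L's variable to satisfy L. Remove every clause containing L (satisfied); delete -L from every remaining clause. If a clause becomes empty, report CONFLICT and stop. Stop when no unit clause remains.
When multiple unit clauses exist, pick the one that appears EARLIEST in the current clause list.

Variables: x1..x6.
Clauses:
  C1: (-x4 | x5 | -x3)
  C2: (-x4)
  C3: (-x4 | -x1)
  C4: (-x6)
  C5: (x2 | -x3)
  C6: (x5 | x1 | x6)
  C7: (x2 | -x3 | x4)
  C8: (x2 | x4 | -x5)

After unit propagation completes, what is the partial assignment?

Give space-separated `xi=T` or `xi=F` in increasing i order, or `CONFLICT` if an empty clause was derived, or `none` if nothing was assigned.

Answer: x4=F x6=F

Derivation:
unit clause [-4] forces x4=F; simplify:
  drop 4 from [2, -3, 4] -> [2, -3]
  drop 4 from [2, 4, -5] -> [2, -5]
  satisfied 3 clause(s); 5 remain; assigned so far: [4]
unit clause [-6] forces x6=F; simplify:
  drop 6 from [5, 1, 6] -> [5, 1]
  satisfied 1 clause(s); 4 remain; assigned so far: [4, 6]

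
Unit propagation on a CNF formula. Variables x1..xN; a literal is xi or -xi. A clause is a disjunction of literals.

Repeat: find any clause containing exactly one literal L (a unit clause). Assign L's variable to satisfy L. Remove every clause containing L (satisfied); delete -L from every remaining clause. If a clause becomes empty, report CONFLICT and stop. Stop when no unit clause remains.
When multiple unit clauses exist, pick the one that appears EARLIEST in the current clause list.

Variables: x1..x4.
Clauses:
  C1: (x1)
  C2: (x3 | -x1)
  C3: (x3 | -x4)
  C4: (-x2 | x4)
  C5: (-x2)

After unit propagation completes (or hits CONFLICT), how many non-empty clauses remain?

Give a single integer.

Answer: 0

Derivation:
unit clause [1] forces x1=T; simplify:
  drop -1 from [3, -1] -> [3]
  satisfied 1 clause(s); 4 remain; assigned so far: [1]
unit clause [3] forces x3=T; simplify:
  satisfied 2 clause(s); 2 remain; assigned so far: [1, 3]
unit clause [-2] forces x2=F; simplify:
  satisfied 2 clause(s); 0 remain; assigned so far: [1, 2, 3]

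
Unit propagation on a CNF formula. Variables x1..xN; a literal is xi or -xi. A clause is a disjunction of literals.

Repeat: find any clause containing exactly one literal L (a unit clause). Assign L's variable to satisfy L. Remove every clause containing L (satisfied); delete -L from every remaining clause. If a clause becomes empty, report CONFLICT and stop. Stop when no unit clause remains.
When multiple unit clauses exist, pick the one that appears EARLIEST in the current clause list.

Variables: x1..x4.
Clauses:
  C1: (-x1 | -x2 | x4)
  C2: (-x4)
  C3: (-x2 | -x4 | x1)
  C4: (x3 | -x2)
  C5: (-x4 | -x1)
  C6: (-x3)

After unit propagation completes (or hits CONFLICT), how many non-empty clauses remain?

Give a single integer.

unit clause [-4] forces x4=F; simplify:
  drop 4 from [-1, -2, 4] -> [-1, -2]
  satisfied 3 clause(s); 3 remain; assigned so far: [4]
unit clause [-3] forces x3=F; simplify:
  drop 3 from [3, -2] -> [-2]
  satisfied 1 clause(s); 2 remain; assigned so far: [3, 4]
unit clause [-2] forces x2=F; simplify:
  satisfied 2 clause(s); 0 remain; assigned so far: [2, 3, 4]

Answer: 0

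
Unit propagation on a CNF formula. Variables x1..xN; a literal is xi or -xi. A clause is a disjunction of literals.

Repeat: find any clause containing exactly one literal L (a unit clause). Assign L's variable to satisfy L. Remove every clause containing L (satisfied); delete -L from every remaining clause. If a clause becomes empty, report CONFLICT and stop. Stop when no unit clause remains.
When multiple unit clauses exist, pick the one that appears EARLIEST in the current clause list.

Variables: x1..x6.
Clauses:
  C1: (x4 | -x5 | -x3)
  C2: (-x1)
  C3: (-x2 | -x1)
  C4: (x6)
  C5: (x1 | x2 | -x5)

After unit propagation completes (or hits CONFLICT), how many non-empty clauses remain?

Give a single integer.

Answer: 2

Derivation:
unit clause [-1] forces x1=F; simplify:
  drop 1 from [1, 2, -5] -> [2, -5]
  satisfied 2 clause(s); 3 remain; assigned so far: [1]
unit clause [6] forces x6=T; simplify:
  satisfied 1 clause(s); 2 remain; assigned so far: [1, 6]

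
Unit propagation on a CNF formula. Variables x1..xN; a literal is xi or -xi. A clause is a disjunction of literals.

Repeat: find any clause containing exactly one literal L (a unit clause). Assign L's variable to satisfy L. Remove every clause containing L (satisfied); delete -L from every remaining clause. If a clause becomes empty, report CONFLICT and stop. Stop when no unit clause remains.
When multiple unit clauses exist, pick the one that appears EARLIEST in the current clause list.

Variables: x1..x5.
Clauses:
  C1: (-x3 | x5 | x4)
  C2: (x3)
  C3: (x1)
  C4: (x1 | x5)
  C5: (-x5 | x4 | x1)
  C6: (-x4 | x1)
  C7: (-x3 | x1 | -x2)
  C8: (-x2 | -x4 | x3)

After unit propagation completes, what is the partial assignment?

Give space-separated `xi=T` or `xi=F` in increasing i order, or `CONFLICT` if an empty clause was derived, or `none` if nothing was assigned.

unit clause [3] forces x3=T; simplify:
  drop -3 from [-3, 5, 4] -> [5, 4]
  drop -3 from [-3, 1, -2] -> [1, -2]
  satisfied 2 clause(s); 6 remain; assigned so far: [3]
unit clause [1] forces x1=T; simplify:
  satisfied 5 clause(s); 1 remain; assigned so far: [1, 3]

Answer: x1=T x3=T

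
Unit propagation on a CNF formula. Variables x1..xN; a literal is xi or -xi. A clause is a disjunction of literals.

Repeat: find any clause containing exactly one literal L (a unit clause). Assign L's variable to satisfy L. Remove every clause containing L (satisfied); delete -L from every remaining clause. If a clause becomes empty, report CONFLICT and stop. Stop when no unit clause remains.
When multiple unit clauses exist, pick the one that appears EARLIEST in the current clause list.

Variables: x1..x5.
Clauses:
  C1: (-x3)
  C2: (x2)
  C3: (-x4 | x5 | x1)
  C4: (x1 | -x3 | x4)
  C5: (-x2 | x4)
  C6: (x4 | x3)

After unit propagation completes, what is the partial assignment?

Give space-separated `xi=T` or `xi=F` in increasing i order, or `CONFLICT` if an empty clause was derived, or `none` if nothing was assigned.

Answer: x2=T x3=F x4=T

Derivation:
unit clause [-3] forces x3=F; simplify:
  drop 3 from [4, 3] -> [4]
  satisfied 2 clause(s); 4 remain; assigned so far: [3]
unit clause [2] forces x2=T; simplify:
  drop -2 from [-2, 4] -> [4]
  satisfied 1 clause(s); 3 remain; assigned so far: [2, 3]
unit clause [4] forces x4=T; simplify:
  drop -4 from [-4, 5, 1] -> [5, 1]
  satisfied 2 clause(s); 1 remain; assigned so far: [2, 3, 4]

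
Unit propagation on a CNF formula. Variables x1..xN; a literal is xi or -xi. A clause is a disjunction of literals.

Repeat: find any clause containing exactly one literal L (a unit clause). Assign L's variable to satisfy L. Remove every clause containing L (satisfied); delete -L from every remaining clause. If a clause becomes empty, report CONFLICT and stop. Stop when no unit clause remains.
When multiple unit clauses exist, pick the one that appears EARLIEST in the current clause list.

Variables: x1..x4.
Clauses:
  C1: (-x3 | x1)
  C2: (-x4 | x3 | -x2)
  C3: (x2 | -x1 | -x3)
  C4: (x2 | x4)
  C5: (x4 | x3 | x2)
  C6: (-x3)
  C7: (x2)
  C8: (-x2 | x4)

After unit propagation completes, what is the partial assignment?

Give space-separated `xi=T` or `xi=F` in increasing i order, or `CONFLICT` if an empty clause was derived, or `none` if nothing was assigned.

unit clause [-3] forces x3=F; simplify:
  drop 3 from [-4, 3, -2] -> [-4, -2]
  drop 3 from [4, 3, 2] -> [4, 2]
  satisfied 3 clause(s); 5 remain; assigned so far: [3]
unit clause [2] forces x2=T; simplify:
  drop -2 from [-4, -2] -> [-4]
  drop -2 from [-2, 4] -> [4]
  satisfied 3 clause(s); 2 remain; assigned so far: [2, 3]
unit clause [-4] forces x4=F; simplify:
  drop 4 from [4] -> [] (empty!)
  satisfied 1 clause(s); 1 remain; assigned so far: [2, 3, 4]
CONFLICT (empty clause)

Answer: CONFLICT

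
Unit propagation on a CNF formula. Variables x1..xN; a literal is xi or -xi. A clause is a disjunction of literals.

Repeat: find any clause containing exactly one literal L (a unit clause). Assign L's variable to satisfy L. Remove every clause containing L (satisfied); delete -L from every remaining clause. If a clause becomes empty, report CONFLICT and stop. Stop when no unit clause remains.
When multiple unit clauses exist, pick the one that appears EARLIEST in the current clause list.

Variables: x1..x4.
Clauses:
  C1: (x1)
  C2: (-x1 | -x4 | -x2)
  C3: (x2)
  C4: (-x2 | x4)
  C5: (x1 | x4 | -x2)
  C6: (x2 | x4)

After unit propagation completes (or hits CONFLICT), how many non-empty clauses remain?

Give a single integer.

unit clause [1] forces x1=T; simplify:
  drop -1 from [-1, -4, -2] -> [-4, -2]
  satisfied 2 clause(s); 4 remain; assigned so far: [1]
unit clause [2] forces x2=T; simplify:
  drop -2 from [-4, -2] -> [-4]
  drop -2 from [-2, 4] -> [4]
  satisfied 2 clause(s); 2 remain; assigned so far: [1, 2]
unit clause [-4] forces x4=F; simplify:
  drop 4 from [4] -> [] (empty!)
  satisfied 1 clause(s); 1 remain; assigned so far: [1, 2, 4]
CONFLICT (empty clause)

Answer: 0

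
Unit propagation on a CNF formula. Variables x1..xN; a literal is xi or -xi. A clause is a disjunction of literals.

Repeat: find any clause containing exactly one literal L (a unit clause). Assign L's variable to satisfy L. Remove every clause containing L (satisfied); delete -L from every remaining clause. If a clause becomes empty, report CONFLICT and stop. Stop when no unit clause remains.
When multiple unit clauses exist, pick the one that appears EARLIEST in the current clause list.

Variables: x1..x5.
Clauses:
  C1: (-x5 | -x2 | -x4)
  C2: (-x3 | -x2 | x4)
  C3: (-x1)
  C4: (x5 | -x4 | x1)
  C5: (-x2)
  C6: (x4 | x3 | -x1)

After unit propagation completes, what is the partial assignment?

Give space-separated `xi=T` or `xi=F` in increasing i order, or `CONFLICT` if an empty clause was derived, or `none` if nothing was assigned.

Answer: x1=F x2=F

Derivation:
unit clause [-1] forces x1=F; simplify:
  drop 1 from [5, -4, 1] -> [5, -4]
  satisfied 2 clause(s); 4 remain; assigned so far: [1]
unit clause [-2] forces x2=F; simplify:
  satisfied 3 clause(s); 1 remain; assigned so far: [1, 2]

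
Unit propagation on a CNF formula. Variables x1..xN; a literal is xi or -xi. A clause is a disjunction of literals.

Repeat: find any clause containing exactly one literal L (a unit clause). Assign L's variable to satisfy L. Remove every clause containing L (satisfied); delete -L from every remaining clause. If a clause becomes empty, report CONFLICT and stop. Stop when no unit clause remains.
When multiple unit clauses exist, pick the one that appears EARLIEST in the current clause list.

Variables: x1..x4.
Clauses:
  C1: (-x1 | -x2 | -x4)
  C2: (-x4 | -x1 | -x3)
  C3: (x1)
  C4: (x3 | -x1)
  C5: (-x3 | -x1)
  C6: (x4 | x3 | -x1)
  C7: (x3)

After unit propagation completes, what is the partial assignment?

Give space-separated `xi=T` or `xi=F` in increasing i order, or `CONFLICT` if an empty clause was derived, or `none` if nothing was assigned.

unit clause [1] forces x1=T; simplify:
  drop -1 from [-1, -2, -4] -> [-2, -4]
  drop -1 from [-4, -1, -3] -> [-4, -3]
  drop -1 from [3, -1] -> [3]
  drop -1 from [-3, -1] -> [-3]
  drop -1 from [4, 3, -1] -> [4, 3]
  satisfied 1 clause(s); 6 remain; assigned so far: [1]
unit clause [3] forces x3=T; simplify:
  drop -3 from [-4, -3] -> [-4]
  drop -3 from [-3] -> [] (empty!)
  satisfied 3 clause(s); 3 remain; assigned so far: [1, 3]
CONFLICT (empty clause)

Answer: CONFLICT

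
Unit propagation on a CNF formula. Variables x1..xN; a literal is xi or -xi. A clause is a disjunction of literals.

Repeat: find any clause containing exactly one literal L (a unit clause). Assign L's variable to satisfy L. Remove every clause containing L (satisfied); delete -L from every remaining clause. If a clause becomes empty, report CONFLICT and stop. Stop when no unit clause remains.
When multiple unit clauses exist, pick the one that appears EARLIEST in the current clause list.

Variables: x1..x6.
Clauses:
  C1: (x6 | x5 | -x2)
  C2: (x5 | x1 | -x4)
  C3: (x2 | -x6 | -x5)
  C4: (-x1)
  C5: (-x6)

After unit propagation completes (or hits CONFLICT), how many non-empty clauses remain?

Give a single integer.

unit clause [-1] forces x1=F; simplify:
  drop 1 from [5, 1, -4] -> [5, -4]
  satisfied 1 clause(s); 4 remain; assigned so far: [1]
unit clause [-6] forces x6=F; simplify:
  drop 6 from [6, 5, -2] -> [5, -2]
  satisfied 2 clause(s); 2 remain; assigned so far: [1, 6]

Answer: 2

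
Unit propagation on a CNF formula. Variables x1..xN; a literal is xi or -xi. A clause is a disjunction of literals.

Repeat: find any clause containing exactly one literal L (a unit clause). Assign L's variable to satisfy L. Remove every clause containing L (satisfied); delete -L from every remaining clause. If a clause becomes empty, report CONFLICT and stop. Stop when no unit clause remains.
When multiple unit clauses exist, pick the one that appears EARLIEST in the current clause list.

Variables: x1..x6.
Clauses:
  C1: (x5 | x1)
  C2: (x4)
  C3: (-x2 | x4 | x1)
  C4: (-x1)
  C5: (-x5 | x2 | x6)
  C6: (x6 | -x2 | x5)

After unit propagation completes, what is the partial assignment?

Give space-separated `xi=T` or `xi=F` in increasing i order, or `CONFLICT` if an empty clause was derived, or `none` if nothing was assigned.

unit clause [4] forces x4=T; simplify:
  satisfied 2 clause(s); 4 remain; assigned so far: [4]
unit clause [-1] forces x1=F; simplify:
  drop 1 from [5, 1] -> [5]
  satisfied 1 clause(s); 3 remain; assigned so far: [1, 4]
unit clause [5] forces x5=T; simplify:
  drop -5 from [-5, 2, 6] -> [2, 6]
  satisfied 2 clause(s); 1 remain; assigned so far: [1, 4, 5]

Answer: x1=F x4=T x5=T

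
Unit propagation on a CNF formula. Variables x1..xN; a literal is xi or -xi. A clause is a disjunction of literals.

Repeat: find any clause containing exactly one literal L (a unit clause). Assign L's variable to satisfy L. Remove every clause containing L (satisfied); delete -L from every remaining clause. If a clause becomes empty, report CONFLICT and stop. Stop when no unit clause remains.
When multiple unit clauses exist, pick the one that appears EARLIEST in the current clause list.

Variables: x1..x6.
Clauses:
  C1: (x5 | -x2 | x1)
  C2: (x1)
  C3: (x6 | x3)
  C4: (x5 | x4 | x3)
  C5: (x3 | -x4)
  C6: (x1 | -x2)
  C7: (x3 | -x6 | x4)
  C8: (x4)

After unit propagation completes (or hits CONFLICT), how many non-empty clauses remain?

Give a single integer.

Answer: 0

Derivation:
unit clause [1] forces x1=T; simplify:
  satisfied 3 clause(s); 5 remain; assigned so far: [1]
unit clause [4] forces x4=T; simplify:
  drop -4 from [3, -4] -> [3]
  satisfied 3 clause(s); 2 remain; assigned so far: [1, 4]
unit clause [3] forces x3=T; simplify:
  satisfied 2 clause(s); 0 remain; assigned so far: [1, 3, 4]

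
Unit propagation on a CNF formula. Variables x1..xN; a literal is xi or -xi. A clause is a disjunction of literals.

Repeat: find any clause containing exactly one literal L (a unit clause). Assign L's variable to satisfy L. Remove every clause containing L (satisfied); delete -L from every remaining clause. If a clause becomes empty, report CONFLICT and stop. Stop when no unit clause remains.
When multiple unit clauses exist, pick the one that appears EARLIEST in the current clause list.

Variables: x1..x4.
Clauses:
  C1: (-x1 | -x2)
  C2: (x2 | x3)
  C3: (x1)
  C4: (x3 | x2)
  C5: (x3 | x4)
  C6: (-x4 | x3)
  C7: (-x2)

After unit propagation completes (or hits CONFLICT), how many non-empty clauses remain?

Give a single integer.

Answer: 0

Derivation:
unit clause [1] forces x1=T; simplify:
  drop -1 from [-1, -2] -> [-2]
  satisfied 1 clause(s); 6 remain; assigned so far: [1]
unit clause [-2] forces x2=F; simplify:
  drop 2 from [2, 3] -> [3]
  drop 2 from [3, 2] -> [3]
  satisfied 2 clause(s); 4 remain; assigned so far: [1, 2]
unit clause [3] forces x3=T; simplify:
  satisfied 4 clause(s); 0 remain; assigned so far: [1, 2, 3]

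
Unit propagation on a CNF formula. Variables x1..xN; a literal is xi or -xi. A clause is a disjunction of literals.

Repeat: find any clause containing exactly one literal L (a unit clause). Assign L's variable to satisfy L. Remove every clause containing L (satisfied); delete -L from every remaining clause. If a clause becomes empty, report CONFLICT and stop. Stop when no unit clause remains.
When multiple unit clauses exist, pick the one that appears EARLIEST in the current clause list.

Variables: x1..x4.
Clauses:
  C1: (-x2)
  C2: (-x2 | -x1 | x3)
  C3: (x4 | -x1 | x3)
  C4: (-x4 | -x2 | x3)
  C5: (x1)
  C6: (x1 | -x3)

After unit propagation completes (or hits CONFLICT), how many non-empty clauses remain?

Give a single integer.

Answer: 1

Derivation:
unit clause [-2] forces x2=F; simplify:
  satisfied 3 clause(s); 3 remain; assigned so far: [2]
unit clause [1] forces x1=T; simplify:
  drop -1 from [4, -1, 3] -> [4, 3]
  satisfied 2 clause(s); 1 remain; assigned so far: [1, 2]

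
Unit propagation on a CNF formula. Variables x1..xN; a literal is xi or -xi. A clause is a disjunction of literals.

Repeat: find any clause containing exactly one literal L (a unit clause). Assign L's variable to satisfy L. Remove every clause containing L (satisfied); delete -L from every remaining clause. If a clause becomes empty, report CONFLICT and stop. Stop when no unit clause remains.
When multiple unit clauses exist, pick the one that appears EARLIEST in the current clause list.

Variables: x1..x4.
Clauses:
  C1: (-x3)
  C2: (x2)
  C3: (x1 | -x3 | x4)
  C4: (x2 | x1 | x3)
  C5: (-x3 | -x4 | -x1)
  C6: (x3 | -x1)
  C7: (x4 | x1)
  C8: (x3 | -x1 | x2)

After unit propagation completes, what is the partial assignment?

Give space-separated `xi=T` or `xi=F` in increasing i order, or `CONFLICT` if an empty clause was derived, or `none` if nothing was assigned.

Answer: x1=F x2=T x3=F x4=T

Derivation:
unit clause [-3] forces x3=F; simplify:
  drop 3 from [2, 1, 3] -> [2, 1]
  drop 3 from [3, -1] -> [-1]
  drop 3 from [3, -1, 2] -> [-1, 2]
  satisfied 3 clause(s); 5 remain; assigned so far: [3]
unit clause [2] forces x2=T; simplify:
  satisfied 3 clause(s); 2 remain; assigned so far: [2, 3]
unit clause [-1] forces x1=F; simplify:
  drop 1 from [4, 1] -> [4]
  satisfied 1 clause(s); 1 remain; assigned so far: [1, 2, 3]
unit clause [4] forces x4=T; simplify:
  satisfied 1 clause(s); 0 remain; assigned so far: [1, 2, 3, 4]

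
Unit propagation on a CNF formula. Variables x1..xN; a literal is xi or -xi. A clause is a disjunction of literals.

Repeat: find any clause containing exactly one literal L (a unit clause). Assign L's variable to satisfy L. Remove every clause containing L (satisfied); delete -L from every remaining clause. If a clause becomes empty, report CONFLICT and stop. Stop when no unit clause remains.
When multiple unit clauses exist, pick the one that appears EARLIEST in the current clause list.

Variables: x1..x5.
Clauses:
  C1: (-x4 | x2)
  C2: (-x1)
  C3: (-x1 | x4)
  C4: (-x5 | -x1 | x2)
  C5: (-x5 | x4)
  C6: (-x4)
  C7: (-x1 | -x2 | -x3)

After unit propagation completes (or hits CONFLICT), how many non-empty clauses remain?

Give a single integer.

unit clause [-1] forces x1=F; simplify:
  satisfied 4 clause(s); 3 remain; assigned so far: [1]
unit clause [-4] forces x4=F; simplify:
  drop 4 from [-5, 4] -> [-5]
  satisfied 2 clause(s); 1 remain; assigned so far: [1, 4]
unit clause [-5] forces x5=F; simplify:
  satisfied 1 clause(s); 0 remain; assigned so far: [1, 4, 5]

Answer: 0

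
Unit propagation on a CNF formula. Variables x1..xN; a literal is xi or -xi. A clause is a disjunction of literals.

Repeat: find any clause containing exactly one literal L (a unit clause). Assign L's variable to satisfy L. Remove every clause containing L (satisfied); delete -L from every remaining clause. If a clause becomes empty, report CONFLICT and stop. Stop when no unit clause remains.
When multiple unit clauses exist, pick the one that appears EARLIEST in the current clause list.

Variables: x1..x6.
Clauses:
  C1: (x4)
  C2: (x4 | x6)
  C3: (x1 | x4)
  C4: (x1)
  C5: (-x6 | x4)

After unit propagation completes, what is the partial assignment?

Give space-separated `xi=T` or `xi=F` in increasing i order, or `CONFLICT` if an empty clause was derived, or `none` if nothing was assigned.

Answer: x1=T x4=T

Derivation:
unit clause [4] forces x4=T; simplify:
  satisfied 4 clause(s); 1 remain; assigned so far: [4]
unit clause [1] forces x1=T; simplify:
  satisfied 1 clause(s); 0 remain; assigned so far: [1, 4]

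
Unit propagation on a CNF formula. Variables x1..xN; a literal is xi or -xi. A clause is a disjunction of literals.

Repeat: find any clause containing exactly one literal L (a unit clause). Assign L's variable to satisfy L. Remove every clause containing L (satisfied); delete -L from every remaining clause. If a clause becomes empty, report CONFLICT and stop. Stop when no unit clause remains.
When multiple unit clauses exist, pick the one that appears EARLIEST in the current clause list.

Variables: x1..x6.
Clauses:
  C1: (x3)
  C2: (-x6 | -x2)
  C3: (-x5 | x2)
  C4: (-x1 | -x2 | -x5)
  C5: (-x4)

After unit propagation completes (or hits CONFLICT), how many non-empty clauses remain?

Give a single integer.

Answer: 3

Derivation:
unit clause [3] forces x3=T; simplify:
  satisfied 1 clause(s); 4 remain; assigned so far: [3]
unit clause [-4] forces x4=F; simplify:
  satisfied 1 clause(s); 3 remain; assigned so far: [3, 4]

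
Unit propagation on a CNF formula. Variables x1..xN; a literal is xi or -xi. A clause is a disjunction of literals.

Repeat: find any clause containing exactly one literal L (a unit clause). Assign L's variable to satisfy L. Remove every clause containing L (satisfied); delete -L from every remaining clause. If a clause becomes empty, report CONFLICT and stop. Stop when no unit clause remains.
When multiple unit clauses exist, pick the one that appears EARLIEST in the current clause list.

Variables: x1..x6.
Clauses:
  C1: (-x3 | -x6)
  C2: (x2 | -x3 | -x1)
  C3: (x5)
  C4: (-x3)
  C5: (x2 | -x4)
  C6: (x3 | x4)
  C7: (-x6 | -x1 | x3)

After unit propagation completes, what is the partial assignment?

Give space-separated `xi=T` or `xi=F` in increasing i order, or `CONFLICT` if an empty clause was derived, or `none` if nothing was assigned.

Answer: x2=T x3=F x4=T x5=T

Derivation:
unit clause [5] forces x5=T; simplify:
  satisfied 1 clause(s); 6 remain; assigned so far: [5]
unit clause [-3] forces x3=F; simplify:
  drop 3 from [3, 4] -> [4]
  drop 3 from [-6, -1, 3] -> [-6, -1]
  satisfied 3 clause(s); 3 remain; assigned so far: [3, 5]
unit clause [4] forces x4=T; simplify:
  drop -4 from [2, -4] -> [2]
  satisfied 1 clause(s); 2 remain; assigned so far: [3, 4, 5]
unit clause [2] forces x2=T; simplify:
  satisfied 1 clause(s); 1 remain; assigned so far: [2, 3, 4, 5]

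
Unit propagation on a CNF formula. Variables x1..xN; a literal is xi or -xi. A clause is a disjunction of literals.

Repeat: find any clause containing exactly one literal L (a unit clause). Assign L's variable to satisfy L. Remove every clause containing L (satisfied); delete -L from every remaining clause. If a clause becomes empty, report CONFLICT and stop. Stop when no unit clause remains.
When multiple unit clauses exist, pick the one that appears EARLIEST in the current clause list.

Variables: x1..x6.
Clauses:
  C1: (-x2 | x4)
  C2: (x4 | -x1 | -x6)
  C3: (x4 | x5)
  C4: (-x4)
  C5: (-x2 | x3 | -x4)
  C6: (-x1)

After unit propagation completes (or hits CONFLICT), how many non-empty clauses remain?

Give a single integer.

Answer: 0

Derivation:
unit clause [-4] forces x4=F; simplify:
  drop 4 from [-2, 4] -> [-2]
  drop 4 from [4, -1, -6] -> [-1, -6]
  drop 4 from [4, 5] -> [5]
  satisfied 2 clause(s); 4 remain; assigned so far: [4]
unit clause [-2] forces x2=F; simplify:
  satisfied 1 clause(s); 3 remain; assigned so far: [2, 4]
unit clause [5] forces x5=T; simplify:
  satisfied 1 clause(s); 2 remain; assigned so far: [2, 4, 5]
unit clause [-1] forces x1=F; simplify:
  satisfied 2 clause(s); 0 remain; assigned so far: [1, 2, 4, 5]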